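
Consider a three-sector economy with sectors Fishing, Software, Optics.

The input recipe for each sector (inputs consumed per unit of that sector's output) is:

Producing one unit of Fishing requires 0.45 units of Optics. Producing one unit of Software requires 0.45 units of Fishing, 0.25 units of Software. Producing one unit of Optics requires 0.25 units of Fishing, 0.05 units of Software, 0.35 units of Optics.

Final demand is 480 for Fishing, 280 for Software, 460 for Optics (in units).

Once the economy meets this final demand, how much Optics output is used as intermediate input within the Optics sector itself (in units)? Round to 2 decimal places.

I − A =
  [   1.00    -0.45    -0.25]
  [   0.00     0.75    -0.05]
  [  -0.45     0.00     0.65]
Cofactors of I−A, C_ij = (−1)^(i+j)·(minor ij) (rows/columns in the sector order above):
  C_11 = (0.75)(0.65) − (-0.05)(0.00) = 0.4875
  C_12 = −[(0.00)(0.65) − (-0.05)(-0.45)] = 0.0225
  C_13 = (0.00)(0.00) − (0.75)(-0.45) = 0.3375
  C_21 = −[(-0.45)(0.65) − (-0.25)(0.00)] = 0.2925
  C_22 = (1.00)(0.65) − (-0.25)(-0.45) = 0.5375
  C_23 = −[(1.00)(0.00) − (-0.45)(-0.45)] = 0.2025
  C_31 = (-0.45)(-0.05) − (-0.25)(0.75) = 0.2100
  C_32 = −[(1.00)(-0.05) − (-0.25)(0.00)] = 0.0500
  C_33 = (1.00)(0.75) − (-0.45)(0.00) = 0.7500
det(I−A) = Σ_j (I−A)_1j·C_1j = (1.00)(0.4875) + (-0.45)(0.0225) + (-0.25)(0.3375) = 0.3930
adj(I−A) = Cᵀ =
  [ 0.4875   0.2925   0.2100]
  [ 0.0225   0.5375   0.0500]
  [ 0.3375   0.2025   0.7500]
(I − A)⁻¹ = adj(I−A) / det(I−A) ≈
  [   1.2405     0.7443     0.5344]
  [   0.0573     1.3677     0.1272]
  [   0.8588     0.5153     1.9084]
First solve x = (I − A)⁻¹ d = adj(I−A)·d / det(I−A); in particular x_3 = (0.3375·480 + 0.2025·280 + 0.7500·460) / 0.3930 = 563.70 / 0.3930 ≈ 1434.3511.
Intermediate flow from 3 to 3: z_33 = a_33 · x_3 = 0.35 × 563.70 / 0.3930 = 197.295 / 0.3930 ≈ 502.02.

z_33 = 502.02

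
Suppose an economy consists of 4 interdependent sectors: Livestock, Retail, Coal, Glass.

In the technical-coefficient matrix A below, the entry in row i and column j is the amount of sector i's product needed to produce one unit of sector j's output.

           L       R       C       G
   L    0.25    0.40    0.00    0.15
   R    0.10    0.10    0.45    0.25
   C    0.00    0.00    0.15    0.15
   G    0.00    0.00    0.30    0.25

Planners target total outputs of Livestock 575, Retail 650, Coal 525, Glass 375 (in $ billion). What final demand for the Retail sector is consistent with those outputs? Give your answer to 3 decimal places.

d_R = 197.500

I − A =
  [   0.75    -0.40     0.00    -0.15]
  [  -0.10     0.90    -0.45    -0.25]
  [   0.00     0.00     0.85    -0.15]
  [   0.00     0.00    -0.30     0.75]
d = (I − A) x:
  d_L = (+0.75)·575 + (-0.40)·650 + (+0.00)·525 + (-0.15)·375 = 115.000
  d_R = (-0.10)·575 + (+0.90)·650 + (-0.45)·525 + (-0.25)·375 = 197.500
  d_C = (+0.00)·575 + (+0.00)·650 + (+0.85)·525 + (-0.15)·375 = 390.000
  d_G = (+0.00)·575 + (+0.00)·650 + (-0.30)·525 + (+0.75)·375 = 123.750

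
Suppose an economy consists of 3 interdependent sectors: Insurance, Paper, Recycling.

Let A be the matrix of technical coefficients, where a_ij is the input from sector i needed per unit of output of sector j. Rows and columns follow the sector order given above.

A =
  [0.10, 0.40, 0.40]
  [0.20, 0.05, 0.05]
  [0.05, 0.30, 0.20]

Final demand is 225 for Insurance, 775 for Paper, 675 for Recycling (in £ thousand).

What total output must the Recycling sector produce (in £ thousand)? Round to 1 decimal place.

x_R = 1372.6

I − A =
  [   0.90    -0.40    -0.40]
  [  -0.20     0.95    -0.05]
  [  -0.05    -0.30     0.80]
Cofactors of I−A, C_ij = (−1)^(i+j)·(minor ij) (rows/columns in the sector order above):
  C_11 = (0.95)(0.80) − (-0.05)(-0.30) = 0.7450
  C_12 = −[(-0.20)(0.80) − (-0.05)(-0.05)] = 0.1625
  C_13 = (-0.20)(-0.30) − (0.95)(-0.05) = 0.1075
  C_21 = −[(-0.40)(0.80) − (-0.40)(-0.30)] = 0.4400
  C_22 = (0.90)(0.80) − (-0.40)(-0.05) = 0.7000
  C_23 = −[(0.90)(-0.30) − (-0.40)(-0.05)] = 0.2900
  C_31 = (-0.40)(-0.05) − (-0.40)(0.95) = 0.4000
  C_32 = −[(0.90)(-0.05) − (-0.40)(-0.20)] = 0.1250
  C_33 = (0.90)(0.95) − (-0.40)(-0.20) = 0.7750
det(I−A) = Σ_j (I−A)_1j·C_1j = (0.90)(0.7450) + (-0.40)(0.1625) + (-0.40)(0.1075) = 0.5625
adj(I−A) = Cᵀ =
  [ 0.7450   0.4400   0.4000]
  [ 0.1625   0.7000   0.1250]
  [ 0.1075   0.2900   0.7750]
(I − A)⁻¹ = adj(I−A) / det(I−A) ≈
  [   1.3244     0.7822     0.7111]
  [   0.2889     1.2444     0.2222]
  [   0.1911     0.5156     1.3778]
x = (I − A)⁻¹ d = adj(I−A)·d / det(I−A), with det(I−A) = 0.5625:
  x_I = (0.7450·225 + 0.4400·775 + 0.4000·675) / 0.5625 = 778.625 / 0.5625 ≈ 1384.2
  x_P = (0.1625·225 + 0.7000·775 + 0.1250·675) / 0.5625 = 663.4375 / 0.5625 ≈ 1179.4
  x_R = (0.1075·225 + 0.2900·775 + 0.7750·675) / 0.5625 = 772.0625 / 0.5625 ≈ 1372.6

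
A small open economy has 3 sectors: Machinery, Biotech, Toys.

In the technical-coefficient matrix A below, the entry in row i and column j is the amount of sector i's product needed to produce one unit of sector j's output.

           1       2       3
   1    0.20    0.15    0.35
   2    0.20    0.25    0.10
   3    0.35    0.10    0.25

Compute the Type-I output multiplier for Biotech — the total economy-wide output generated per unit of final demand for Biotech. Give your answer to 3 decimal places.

m_2 = 2.402

I − A =
  [   0.80    -0.15    -0.35]
  [  -0.20     0.75    -0.10]
  [  -0.35    -0.10     0.75]
Cofactors of I−A, C_ij = (−1)^(i+j)·(minor ij) (rows/columns in the sector order above):
  C_11 = (0.75)(0.75) − (-0.10)(-0.10) = 0.5525
  C_12 = −[(-0.20)(0.75) − (-0.10)(-0.35)] = 0.1850
  C_13 = (-0.20)(-0.10) − (0.75)(-0.35) = 0.2825
  C_21 = −[(-0.15)(0.75) − (-0.35)(-0.10)] = 0.1475
  C_22 = (0.80)(0.75) − (-0.35)(-0.35) = 0.4775
  C_23 = −[(0.80)(-0.10) − (-0.15)(-0.35)] = 0.1325
  C_31 = (-0.15)(-0.10) − (-0.35)(0.75) = 0.2775
  C_32 = −[(0.80)(-0.10) − (-0.35)(-0.20)] = 0.1500
  C_33 = (0.80)(0.75) − (-0.15)(-0.20) = 0.5700
det(I−A) = Σ_j (I−A)_1j·C_1j = (0.80)(0.5525) + (-0.15)(0.1850) + (-0.35)(0.2825) = 0.315375
adj(I−A) = Cᵀ =
  [ 0.5525   0.1475   0.2775]
  [ 0.1850   0.4775   0.1500]
  [ 0.2825   0.1325   0.5700]
(I − A)⁻¹ = adj(I−A) / det(I−A) ≈
  [   1.7519     0.4677     0.8799]
  [   0.5866     1.5141     0.4756]
  [   0.8958     0.4201     1.8074]
The output multiplier for sector j is the column-j sum of the Leontief inverse (I − A)⁻¹ = adj(I−A) / det(I−A).
Column 2 of adj(I−A): (0.1475, 0.4775, 0.1325); det(I−A) = 0.315375.
m_2 = (0.1475 + 0.4775 + 0.1325) / 0.315375 = 0.7575 / 0.315375 ≈ 2.402.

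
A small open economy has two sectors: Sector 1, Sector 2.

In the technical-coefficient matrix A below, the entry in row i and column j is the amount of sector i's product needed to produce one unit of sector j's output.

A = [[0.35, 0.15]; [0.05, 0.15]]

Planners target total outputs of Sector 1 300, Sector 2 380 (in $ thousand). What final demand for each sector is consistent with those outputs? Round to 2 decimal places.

d_1 = 138.00, d_2 = 308.00

I − A =
  [   0.65    -0.15]
  [  -0.05     0.85]
d = (I − A) x:
  d_1 = (+0.65)·300 + (-0.15)·380 = 138.00
  d_2 = (-0.05)·300 + (+0.85)·380 = 308.00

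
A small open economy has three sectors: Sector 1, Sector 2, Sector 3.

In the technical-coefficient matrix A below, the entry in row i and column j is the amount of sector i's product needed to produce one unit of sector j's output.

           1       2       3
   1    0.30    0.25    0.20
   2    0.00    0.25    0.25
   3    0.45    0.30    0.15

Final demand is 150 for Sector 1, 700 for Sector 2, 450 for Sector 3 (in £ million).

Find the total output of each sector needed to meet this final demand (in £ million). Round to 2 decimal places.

x_1 = 1243.61, x_2 = 1506.50, x_3 = 1719.50

I − A =
  [   0.70    -0.25    -0.20]
  [   0.00     0.75    -0.25]
  [  -0.45    -0.30     0.85]
Cofactors of I−A, C_ij = (−1)^(i+j)·(minor ij) (rows/columns in the sector order above):
  C_11 = (0.75)(0.85) − (-0.25)(-0.30) = 0.5625
  C_12 = −[(0.00)(0.85) − (-0.25)(-0.45)] = 0.1125
  C_13 = (0.00)(-0.30) − (0.75)(-0.45) = 0.3375
  C_21 = −[(-0.25)(0.85) − (-0.20)(-0.30)] = 0.2725
  C_22 = (0.70)(0.85) − (-0.20)(-0.45) = 0.5050
  C_23 = −[(0.70)(-0.30) − (-0.25)(-0.45)] = 0.3225
  C_31 = (-0.25)(-0.25) − (-0.20)(0.75) = 0.2125
  C_32 = −[(0.70)(-0.25) − (-0.20)(0.00)] = 0.1750
  C_33 = (0.70)(0.75) − (-0.25)(0.00) = 0.5250
det(I−A) = Σ_j (I−A)_1j·C_1j = (0.70)(0.5625) + (-0.25)(0.1125) + (-0.20)(0.3375) = 0.298125
adj(I−A) = Cᵀ =
  [ 0.5625   0.2725   0.2125]
  [ 0.1125   0.5050   0.1750]
  [ 0.3375   0.3225   0.5250]
(I − A)⁻¹ = adj(I−A) / det(I−A) ≈
  [   1.8868     0.9140     0.7128]
  [   0.3774     1.6939     0.5870]
  [   1.1321     1.0818     1.7610]
x = (I − A)⁻¹ d = adj(I−A)·d / det(I−A), with det(I−A) = 0.298125:
  x_1 = (0.5625·150 + 0.2725·700 + 0.2125·450) / 0.298125 = 370.75 / 0.298125 ≈ 1243.61
  x_2 = (0.1125·150 + 0.5050·700 + 0.1750·450) / 0.298125 = 449.125 / 0.298125 ≈ 1506.50
  x_3 = (0.3375·150 + 0.3225·700 + 0.5250·450) / 0.298125 = 512.625 / 0.298125 ≈ 1719.50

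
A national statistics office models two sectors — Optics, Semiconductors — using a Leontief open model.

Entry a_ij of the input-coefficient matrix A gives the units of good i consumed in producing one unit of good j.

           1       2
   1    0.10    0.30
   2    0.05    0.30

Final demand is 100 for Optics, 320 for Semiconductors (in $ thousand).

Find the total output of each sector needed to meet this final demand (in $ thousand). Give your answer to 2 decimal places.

I − A =
  [   0.90    -0.30]
  [  -0.05     0.70]
det(I−A) = (0.90)(0.70) − (-0.30)(-0.05) = 0.6150
adj(I−A) = [[0.70, 0.30], [0.05, 0.90]]
(I − A)⁻¹ = adj(I−A) / det(I−A) ≈
  [   1.1382     0.4878]
  [   0.0813     1.4634]
x = (I − A)⁻¹ d = adj(I−A)·d / det(I−A), with det(I−A) = 0.6150:
  x_1 = (0.70·100 + 0.30·320) / 0.6150 = 166.00 / 0.6150 ≈ 269.92
  x_2 = (0.05·100 + 0.90·320) / 0.6150 = 293.00 / 0.6150 ≈ 476.42

x_1 = 269.92, x_2 = 476.42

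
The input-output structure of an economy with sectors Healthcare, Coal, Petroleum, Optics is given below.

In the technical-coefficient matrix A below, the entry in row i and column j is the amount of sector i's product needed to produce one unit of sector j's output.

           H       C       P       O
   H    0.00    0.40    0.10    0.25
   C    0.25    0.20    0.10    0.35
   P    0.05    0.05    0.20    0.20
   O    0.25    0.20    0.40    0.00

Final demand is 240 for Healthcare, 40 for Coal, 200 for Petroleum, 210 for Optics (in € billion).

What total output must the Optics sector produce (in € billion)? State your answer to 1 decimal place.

I − A =
  [   1.00    -0.40    -0.10    -0.25]
  [  -0.25     0.80    -0.10    -0.35]
  [  -0.05    -0.05     0.80    -0.20]
  [  -0.25    -0.20    -0.40     1.00]
Compute the cofactors C_ij = (−1)^(i+j)·(3×3 minor ij) of I−A; the adjugate is their transpose:
adj(I−A) = Cᵀ =
  [ 0.504000   0.342000   0.254000   0.296500]
  [ 0.267000   0.655000   0.292500   0.354500]
  [ 0.103375   0.129375   0.532500   0.177625]
  [ 0.220750   0.268250   0.335000   0.547750]
det(I−A) = Σ_j (I−A)_1j·C_1j = (1.00)(0.504000) + (-0.40)(0.267000) + (-0.10)(0.103375) + (-0.25)(0.220750) = 0.331675
(I − A)⁻¹ = adj(I−A) / det(I−A) ≈
  [   1.5196     1.0311     0.7658     0.8939]
  [   0.8050     1.9748     0.8819     1.0688]
  [   0.3117     0.3901     1.6055     0.5355]
  [   0.6656     0.8088     1.0100     1.6515]
x = (I − A)⁻¹ d = adj(I−A)·d / det(I−A), with det(I−A) = 0.331675:
  x_H = (0.504000·240 + 0.342000·40 + 0.254000·200 + 0.296500·210) / 0.331675 = 247.705 / 0.331675 ≈ 746.8
  x_C = (0.267000·240 + 0.655000·40 + 0.292500·200 + 0.354500·210) / 0.331675 = 223.225 / 0.331675 ≈ 673.0
  x_P = (0.103375·240 + 0.129375·40 + 0.532500·200 + 0.177625·210) / 0.331675 = 173.78625 / 0.331675 ≈ 524.0
  x_O = (0.220750·240 + 0.268250·40 + 0.335000·200 + 0.547750·210) / 0.331675 = 245.7375 / 0.331675 ≈ 740.9

x_O = 740.9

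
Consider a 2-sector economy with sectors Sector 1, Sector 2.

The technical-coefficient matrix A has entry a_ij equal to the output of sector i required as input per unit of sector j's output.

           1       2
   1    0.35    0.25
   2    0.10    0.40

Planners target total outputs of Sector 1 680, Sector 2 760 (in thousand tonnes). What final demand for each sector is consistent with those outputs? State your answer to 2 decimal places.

d_1 = 252.00, d_2 = 388.00

I − A =
  [   0.65    -0.25]
  [  -0.10     0.60]
d = (I − A) x:
  d_1 = (+0.65)·680 + (-0.25)·760 = 252.00
  d_2 = (-0.10)·680 + (+0.60)·760 = 388.00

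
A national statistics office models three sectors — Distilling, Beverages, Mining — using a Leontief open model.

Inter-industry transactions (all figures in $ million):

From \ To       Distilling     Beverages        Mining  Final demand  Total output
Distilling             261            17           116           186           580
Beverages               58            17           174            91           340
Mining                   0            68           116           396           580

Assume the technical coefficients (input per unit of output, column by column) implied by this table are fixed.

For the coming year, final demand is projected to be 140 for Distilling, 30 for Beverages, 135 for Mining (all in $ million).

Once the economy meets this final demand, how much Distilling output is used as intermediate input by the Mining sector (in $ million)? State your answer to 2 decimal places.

Technical coefficients a_ij = z_ij / X_j:
  a_11 = 261/580 = 0.45, a_21 = 58/580 = 0.10, a_31 = 0/580 = 0.00
  a_12 = 17/340 = 0.05, a_22 = 17/340 = 0.05, a_32 = 68/340 = 0.20
  a_13 = 116/580 = 0.20, a_23 = 174/580 = 0.30, a_33 = 116/580 = 0.20
I − A =
  [   0.55    -0.05    -0.20]
  [  -0.10     0.95    -0.30]
  [   0.00    -0.20     0.80]
Cofactors of I−A, C_ij = (−1)^(i+j)·(minor ij) (rows/columns in the sector order above):
  C_11 = (0.95)(0.80) − (-0.30)(-0.20) = 0.7000
  C_12 = −[(-0.10)(0.80) − (-0.30)(0.00)] = 0.0800
  C_13 = (-0.10)(-0.20) − (0.95)(0.00) = 0.0200
  C_21 = −[(-0.05)(0.80) − (-0.20)(-0.20)] = 0.0800
  C_22 = (0.55)(0.80) − (-0.20)(0.00) = 0.4400
  C_23 = −[(0.55)(-0.20) − (-0.05)(0.00)] = 0.1100
  C_31 = (-0.05)(-0.30) − (-0.20)(0.95) = 0.2050
  C_32 = −[(0.55)(-0.30) − (-0.20)(-0.10)] = 0.1850
  C_33 = (0.55)(0.95) − (-0.05)(-0.10) = 0.5175
det(I−A) = Σ_j (I−A)_1j·C_1j = (0.55)(0.7000) + (-0.05)(0.0800) + (-0.20)(0.0200) = 0.3770
adj(I−A) = Cᵀ =
  [ 0.7000   0.0800   0.2050]
  [ 0.0800   0.4400   0.1850]
  [ 0.0200   0.1100   0.5175]
(I − A)⁻¹ = adj(I−A) / det(I−A) ≈
  [   1.8568     0.2122     0.5438]
  [   0.2122     1.1671     0.4907]
  [   0.0531     0.2918     1.3727]
First solve x = (I − A)⁻¹ d = adj(I−A)·d / det(I−A); in particular x_3 = (0.0200·140 + 0.1100·30 + 0.5175·135) / 0.3770 = 75.9625 / 0.3770 ≈ 201.4920.
Intermediate flow from 1 to 3: z_13 = a_13 · x_3 = 0.20 × 75.9625 / 0.3770 = 15.1925 / 0.3770 ≈ 40.30.

z_13 = 40.30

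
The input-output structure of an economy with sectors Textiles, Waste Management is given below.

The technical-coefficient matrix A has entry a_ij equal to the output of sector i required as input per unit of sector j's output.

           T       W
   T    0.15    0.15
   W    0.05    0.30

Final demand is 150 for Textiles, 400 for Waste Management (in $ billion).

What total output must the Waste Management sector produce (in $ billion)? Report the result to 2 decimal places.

x_W = 591.49

I − A =
  [   0.85    -0.15]
  [  -0.05     0.70]
det(I−A) = (0.85)(0.70) − (-0.15)(-0.05) = 0.5875
adj(I−A) = [[0.70, 0.15], [0.05, 0.85]]
(I − A)⁻¹ = adj(I−A) / det(I−A) ≈
  [   1.1915     0.2553]
  [   0.0851     1.4468]
x = (I − A)⁻¹ d = adj(I−A)·d / det(I−A), with det(I−A) = 0.5875:
  x_T = (0.70·150 + 0.15·400) / 0.5875 = 165.00 / 0.5875 ≈ 280.85
  x_W = (0.05·150 + 0.85·400) / 0.5875 = 347.50 / 0.5875 ≈ 591.49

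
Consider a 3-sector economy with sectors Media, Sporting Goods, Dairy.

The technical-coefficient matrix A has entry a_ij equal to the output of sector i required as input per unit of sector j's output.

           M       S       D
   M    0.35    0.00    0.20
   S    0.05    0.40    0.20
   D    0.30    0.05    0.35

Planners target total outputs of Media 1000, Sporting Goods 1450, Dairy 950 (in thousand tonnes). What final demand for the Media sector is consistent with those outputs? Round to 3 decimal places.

I − A =
  [   0.65     0.00    -0.20]
  [  -0.05     0.60    -0.20]
  [  -0.30    -0.05     0.65]
d = (I − A) x:
  d_M = (+0.65)·1000 + (+0.00)·1450 + (-0.20)·950 = 460.000
  d_S = (-0.05)·1000 + (+0.60)·1450 + (-0.20)·950 = 630.000
  d_D = (-0.30)·1000 + (-0.05)·1450 + (+0.65)·950 = 245.000

d_M = 460.000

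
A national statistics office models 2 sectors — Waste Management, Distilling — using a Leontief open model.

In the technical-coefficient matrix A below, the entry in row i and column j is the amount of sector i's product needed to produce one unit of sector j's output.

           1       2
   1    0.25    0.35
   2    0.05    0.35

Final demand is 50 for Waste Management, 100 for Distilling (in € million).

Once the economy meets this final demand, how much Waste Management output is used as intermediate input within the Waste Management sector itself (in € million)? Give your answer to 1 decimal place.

I − A =
  [   0.75    -0.35]
  [  -0.05     0.65]
det(I−A) = (0.75)(0.65) − (-0.35)(-0.05) = 0.4700
adj(I−A) = [[0.65, 0.35], [0.05, 0.75]]
(I − A)⁻¹ = adj(I−A) / det(I−A) ≈
  [   1.3830     0.7447]
  [   0.1064     1.5957]
First solve x = (I − A)⁻¹ d = adj(I−A)·d / det(I−A); in particular x_1 = (0.65·50 + 0.35·100) / 0.4700 = 67.50 / 0.4700 ≈ 143.617.
Intermediate flow from 1 to 1: z_11 = a_11 · x_1 = 0.25 × 67.50 / 0.4700 = 16.875 / 0.4700 ≈ 35.9.

z_11 = 35.9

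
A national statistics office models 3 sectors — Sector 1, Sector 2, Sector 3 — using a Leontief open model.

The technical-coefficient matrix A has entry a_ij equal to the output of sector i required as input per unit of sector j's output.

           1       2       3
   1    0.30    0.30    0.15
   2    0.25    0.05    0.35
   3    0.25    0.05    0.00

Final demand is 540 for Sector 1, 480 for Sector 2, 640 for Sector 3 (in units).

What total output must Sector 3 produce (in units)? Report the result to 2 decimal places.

x_3 = 1100.00

I − A =
  [   0.70    -0.30    -0.15]
  [  -0.25     0.95    -0.35]
  [  -0.25    -0.05     1.00]
Cofactors of I−A, C_ij = (−1)^(i+j)·(minor ij) (rows/columns in the sector order above):
  C_11 = (0.95)(1.00) − (-0.35)(-0.05) = 0.9325
  C_12 = −[(-0.25)(1.00) − (-0.35)(-0.25)] = 0.3375
  C_13 = (-0.25)(-0.05) − (0.95)(-0.25) = 0.2500
  C_21 = −[(-0.30)(1.00) − (-0.15)(-0.05)] = 0.3075
  C_22 = (0.70)(1.00) − (-0.15)(-0.25) = 0.6625
  C_23 = −[(0.70)(-0.05) − (-0.30)(-0.25)] = 0.1100
  C_31 = (-0.30)(-0.35) − (-0.15)(0.95) = 0.2475
  C_32 = −[(0.70)(-0.35) − (-0.15)(-0.25)] = 0.2825
  C_33 = (0.70)(0.95) − (-0.30)(-0.25) = 0.5900
det(I−A) = Σ_j (I−A)_1j·C_1j = (0.70)(0.9325) + (-0.30)(0.3375) + (-0.15)(0.2500) = 0.5140
adj(I−A) = Cᵀ =
  [ 0.9325   0.3075   0.2475]
  [ 0.3375   0.6625   0.2825]
  [ 0.2500   0.1100   0.5900]
(I − A)⁻¹ = adj(I−A) / det(I−A) ≈
  [   1.8142     0.5982     0.4815]
  [   0.6566     1.2889     0.5496]
  [   0.4864     0.2140     1.1479]
x = (I − A)⁻¹ d = adj(I−A)·d / det(I−A), with det(I−A) = 0.5140:
  x_1 = (0.9325·540 + 0.3075·480 + 0.2475·640) / 0.5140 = 809.55 / 0.5140 = 1575.00
  x_2 = (0.3375·540 + 0.6625·480 + 0.2825·640) / 0.5140 = 681.05 / 0.5140 = 1325.00
  x_3 = (0.2500·540 + 0.1100·480 + 0.5900·640) / 0.5140 = 565.40 / 0.5140 = 1100.00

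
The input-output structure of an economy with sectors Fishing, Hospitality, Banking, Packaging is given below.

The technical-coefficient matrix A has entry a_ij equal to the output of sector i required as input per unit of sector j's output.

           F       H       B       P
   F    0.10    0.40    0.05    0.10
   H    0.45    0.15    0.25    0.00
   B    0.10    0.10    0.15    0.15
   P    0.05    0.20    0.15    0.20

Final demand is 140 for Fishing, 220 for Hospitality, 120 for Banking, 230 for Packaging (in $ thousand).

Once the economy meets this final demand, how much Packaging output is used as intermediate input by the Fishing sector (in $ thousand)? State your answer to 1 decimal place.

z_PF = 26.3

I − A =
  [   0.90    -0.40    -0.05    -0.10]
  [  -0.45     0.85    -0.25     0.00]
  [  -0.10    -0.10     0.85    -0.15]
  [  -0.05    -0.20    -0.15     0.80]
Compute the cofactors C_ij = (−1)^(i+j)·(3×3 minor ij) of I−A; the adjugate is their transpose:
adj(I−A) = Cᵀ =
  [ 0.531375   0.287000   0.131750   0.091125]
  [ 0.317750   0.581625   0.203500   0.077875]
  [ 0.123875   0.135500   0.454750   0.100750]
  [ 0.135875   0.188750   0.144375   0.458250]
det(I−A) = Σ_j (I−A)_1j·C_1j = (0.90)(0.531375) + (-0.40)(0.317750) + (-0.05)(0.123875) + (-0.10)(0.135875) = 0.33135625
(I − A)⁻¹ = adj(I−A) / det(I−A) ≈
  [   1.6036     0.8661     0.3976     0.2750]
  [   0.9589     1.7553     0.6141     0.2350]
  [   0.3738     0.4089     1.3724     0.3041]
  [   0.4101     0.5696     0.4357     1.3830]
First solve x = (I − A)⁻¹ d = adj(I−A)·d / det(I−A); in particular x_F = (0.531375·140 + 0.287000·220 + 0.131750·120 + 0.091125·230) / 0.33135625 = 174.30125 / 0.33135625 ≈ 526.024.
Intermediate flow from P to F: z_PF = a_PF · x_F = 0.05 × 174.30125 / 0.33135625 = 8.7150625 / 0.33135625 ≈ 26.3.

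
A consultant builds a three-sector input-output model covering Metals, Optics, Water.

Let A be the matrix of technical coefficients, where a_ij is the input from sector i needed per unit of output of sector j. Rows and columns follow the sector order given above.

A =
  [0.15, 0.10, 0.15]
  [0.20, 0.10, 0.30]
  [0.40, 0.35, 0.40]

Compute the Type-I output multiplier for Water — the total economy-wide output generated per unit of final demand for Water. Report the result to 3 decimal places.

m_W = 4.249

I − A =
  [   0.85    -0.10    -0.15]
  [  -0.20     0.90    -0.30]
  [  -0.40    -0.35     0.60]
Cofactors of I−A, C_ij = (−1)^(i+j)·(minor ij) (rows/columns in the sector order above):
  C_11 = (0.90)(0.60) − (-0.30)(-0.35) = 0.4350
  C_12 = −[(-0.20)(0.60) − (-0.30)(-0.40)] = 0.2400
  C_13 = (-0.20)(-0.35) − (0.90)(-0.40) = 0.4300
  C_21 = −[(-0.10)(0.60) − (-0.15)(-0.35)] = 0.1125
  C_22 = (0.85)(0.60) − (-0.15)(-0.40) = 0.4500
  C_23 = −[(0.85)(-0.35) − (-0.10)(-0.40)] = 0.3375
  C_31 = (-0.10)(-0.30) − (-0.15)(0.90) = 0.1650
  C_32 = −[(0.85)(-0.30) − (-0.15)(-0.20)] = 0.2850
  C_33 = (0.85)(0.90) − (-0.10)(-0.20) = 0.7450
det(I−A) = Σ_j (I−A)_1j·C_1j = (0.85)(0.4350) + (-0.10)(0.2400) + (-0.15)(0.4300) = 0.28125
adj(I−A) = Cᵀ =
  [ 0.4350   0.1125   0.1650]
  [ 0.2400   0.4500   0.2850]
  [ 0.4300   0.3375   0.7450]
(I − A)⁻¹ = adj(I−A) / det(I−A) ≈
  [   1.5467     0.4000     0.5867]
  [   0.8533     1.6000     1.0133]
  [   1.5289     1.2000     2.6489]
The output multiplier for sector j is the column-j sum of the Leontief inverse (I − A)⁻¹ = adj(I−A) / det(I−A).
Column W of adj(I−A): (0.1650, 0.2850, 0.7450); det(I−A) = 0.28125.
m_W = (0.1650 + 0.2850 + 0.7450) / 0.28125 = 1.195 / 0.28125 ≈ 4.249.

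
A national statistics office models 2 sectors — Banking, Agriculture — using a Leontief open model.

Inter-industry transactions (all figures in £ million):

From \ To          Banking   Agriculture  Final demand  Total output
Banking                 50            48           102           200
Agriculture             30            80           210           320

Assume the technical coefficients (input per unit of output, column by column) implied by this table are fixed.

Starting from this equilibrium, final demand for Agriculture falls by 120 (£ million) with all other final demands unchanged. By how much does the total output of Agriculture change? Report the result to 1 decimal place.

Technical coefficients a_ij = z_ij / X_j:
  a_BB = 50/200 = 0.25, a_AB = 30/200 = 0.15
  a_BA = 48/320 = 0.15, a_AA = 80/320 = 0.25
I − A =
  [   0.75    -0.15]
  [  -0.15     0.75]
det(I−A) = (0.75)(0.75) − (-0.15)(-0.15) = 0.5400
adj(I−A) = [[0.75, 0.15], [0.15, 0.75]]
(I − A)⁻¹ = adj(I−A) / det(I−A) ≈
  [   1.3889     0.2778]
  [   0.2778     1.3889]
Δx = (I − A)⁻¹ Δd with Δd having -120 in the Agriculture component and 0 elsewhere.
So Δx_A = L_AA · (-120), where L_AA = adj(I−A)_AA / det(I−A) = 0.75 / 0.5400.
Δx_A = 0.75 × (-120) / 0.5400 = -90.00 / 0.5400 ≈ -166.7.

Δx_A = -166.7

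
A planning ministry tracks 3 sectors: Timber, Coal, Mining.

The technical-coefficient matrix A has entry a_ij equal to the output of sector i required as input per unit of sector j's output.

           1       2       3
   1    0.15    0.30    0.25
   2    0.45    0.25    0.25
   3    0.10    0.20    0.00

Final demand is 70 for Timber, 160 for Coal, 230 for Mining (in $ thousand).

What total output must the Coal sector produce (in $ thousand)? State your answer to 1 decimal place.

I − A =
  [   0.85    -0.30    -0.25]
  [  -0.45     0.75    -0.25]
  [  -0.10    -0.20     1.00]
Cofactors of I−A, C_ij = (−1)^(i+j)·(minor ij) (rows/columns in the sector order above):
  C_11 = (0.75)(1.00) − (-0.25)(-0.20) = 0.7000
  C_12 = −[(-0.45)(1.00) − (-0.25)(-0.10)] = 0.4750
  C_13 = (-0.45)(-0.20) − (0.75)(-0.10) = 0.1650
  C_21 = −[(-0.30)(1.00) − (-0.25)(-0.20)] = 0.3500
  C_22 = (0.85)(1.00) − (-0.25)(-0.10) = 0.8250
  C_23 = −[(0.85)(-0.20) − (-0.30)(-0.10)] = 0.2000
  C_31 = (-0.30)(-0.25) − (-0.25)(0.75) = 0.2625
  C_32 = −[(0.85)(-0.25) − (-0.25)(-0.45)] = 0.3250
  C_33 = (0.85)(0.75) − (-0.30)(-0.45) = 0.5025
det(I−A) = Σ_j (I−A)_1j·C_1j = (0.85)(0.7000) + (-0.30)(0.4750) + (-0.25)(0.1650) = 0.41125
adj(I−A) = Cᵀ =
  [ 0.7000   0.3500   0.2625]
  [ 0.4750   0.8250   0.3250]
  [ 0.1650   0.2000   0.5025]
(I − A)⁻¹ = adj(I−A) / det(I−A) ≈
  [   1.7021     0.8511     0.6383]
  [   1.1550     2.0061     0.7903]
  [   0.4012     0.4863     1.2219]
x = (I − A)⁻¹ d = adj(I−A)·d / det(I−A), with det(I−A) = 0.41125:
  x_1 = (0.7000·70 + 0.3500·160 + 0.2625·230) / 0.41125 = 165.375 / 0.41125 ≈ 402.1
  x_2 = (0.4750·70 + 0.8250·160 + 0.3250·230) / 0.41125 = 240.00 / 0.41125 ≈ 583.6
  x_3 = (0.1650·70 + 0.2000·160 + 0.5025·230) / 0.41125 = 159.125 / 0.41125 ≈ 386.9

x_2 = 583.6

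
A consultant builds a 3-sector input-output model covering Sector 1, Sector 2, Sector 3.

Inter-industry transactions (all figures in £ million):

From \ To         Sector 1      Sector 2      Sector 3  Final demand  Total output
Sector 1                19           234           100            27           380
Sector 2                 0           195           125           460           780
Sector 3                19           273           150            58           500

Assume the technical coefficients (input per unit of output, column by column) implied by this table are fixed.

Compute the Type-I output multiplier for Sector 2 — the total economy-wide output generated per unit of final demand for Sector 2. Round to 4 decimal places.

m_2 = 3.1716

Technical coefficients a_ij = z_ij / X_j:
  a_11 = 19/380 = 0.05, a_21 = 0/380 = 0.00, a_31 = 19/380 = 0.05
  a_12 = 234/780 = 0.30, a_22 = 195/780 = 0.25, a_32 = 273/780 = 0.35
  a_13 = 100/500 = 0.20, a_23 = 125/500 = 0.25, a_33 = 150/500 = 0.30
I − A =
  [   0.95    -0.30    -0.20]
  [   0.00     0.75    -0.25]
  [  -0.05    -0.35     0.70]
Cofactors of I−A, C_ij = (−1)^(i+j)·(minor ij) (rows/columns in the sector order above):
  C_11 = (0.75)(0.70) − (-0.25)(-0.35) = 0.4375
  C_12 = −[(0.00)(0.70) − (-0.25)(-0.05)] = 0.0125
  C_13 = (0.00)(-0.35) − (0.75)(-0.05) = 0.0375
  C_21 = −[(-0.30)(0.70) − (-0.20)(-0.35)] = 0.2800
  C_22 = (0.95)(0.70) − (-0.20)(-0.05) = 0.6550
  C_23 = −[(0.95)(-0.35) − (-0.30)(-0.05)] = 0.3475
  C_31 = (-0.30)(-0.25) − (-0.20)(0.75) = 0.2250
  C_32 = −[(0.95)(-0.25) − (-0.20)(0.00)] = 0.2375
  C_33 = (0.95)(0.75) − (-0.30)(0.00) = 0.7125
det(I−A) = Σ_j (I−A)_1j·C_1j = (0.95)(0.4375) + (-0.30)(0.0125) + (-0.20)(0.0375) = 0.404375
adj(I−A) = Cᵀ =
  [ 0.4375   0.2800   0.2250]
  [ 0.0125   0.6550   0.2375]
  [ 0.0375   0.3475   0.7125]
(I − A)⁻¹ = adj(I−A) / det(I−A) ≈
  [   1.08192     0.69243     0.55641]
  [   0.03091     1.61978     0.58733]
  [   0.09274     0.85935     1.76198]
The output multiplier for sector j is the column-j sum of the Leontief inverse (I − A)⁻¹ = adj(I−A) / det(I−A).
Column 2 of adj(I−A): (0.2800, 0.6550, 0.3475); det(I−A) = 0.404375.
m_2 = (0.2800 + 0.6550 + 0.3475) / 0.404375 = 1.2825 / 0.404375 ≈ 3.1716.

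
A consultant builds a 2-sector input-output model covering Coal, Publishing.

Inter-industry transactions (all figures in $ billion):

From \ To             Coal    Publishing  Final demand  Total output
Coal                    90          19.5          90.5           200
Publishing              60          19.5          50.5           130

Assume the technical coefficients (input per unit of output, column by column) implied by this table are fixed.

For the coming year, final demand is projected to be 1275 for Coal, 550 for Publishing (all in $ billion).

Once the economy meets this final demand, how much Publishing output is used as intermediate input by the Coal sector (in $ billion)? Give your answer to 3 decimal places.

z_PC = 828.107

Technical coefficients a_ij = z_ij / X_j:
  a_CC = 90/200 = 0.45, a_PC = 60/200 = 0.30
  a_CP = 19.5/130 = 0.15, a_PP = 19.5/130 = 0.15
I − A =
  [   0.55    -0.15]
  [  -0.30     0.85]
det(I−A) = (0.55)(0.85) − (-0.15)(-0.30) = 0.4225
adj(I−A) = [[0.85, 0.15], [0.30, 0.55]]
(I − A)⁻¹ = adj(I−A) / det(I−A) ≈
  [   2.0118     0.3550]
  [   0.7101     1.3018]
First solve x = (I − A)⁻¹ d = adj(I−A)·d / det(I−A); in particular x_C = (0.85·1275 + 0.15·550) / 0.4225 = 1166.25 / 0.4225 ≈ 2760.35503.
Intermediate flow from P to C: z_PC = a_PC · x_C = 0.30 × 1166.25 / 0.4225 = 349.875 / 0.4225 ≈ 828.107.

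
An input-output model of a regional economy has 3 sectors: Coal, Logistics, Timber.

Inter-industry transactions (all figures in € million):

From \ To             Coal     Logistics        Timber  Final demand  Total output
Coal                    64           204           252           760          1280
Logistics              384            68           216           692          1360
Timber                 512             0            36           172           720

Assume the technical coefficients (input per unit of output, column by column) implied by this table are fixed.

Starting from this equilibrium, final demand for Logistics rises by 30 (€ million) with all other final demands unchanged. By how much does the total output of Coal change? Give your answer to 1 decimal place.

Δx_C = 6.4

Technical coefficients a_ij = z_ij / X_j:
  a_CC = 64/1280 = 0.05, a_LC = 384/1280 = 0.30, a_TC = 512/1280 = 0.40
  a_CL = 204/1360 = 0.15, a_LL = 68/1360 = 0.05, a_TL = 0/1360 = 0.00
  a_CT = 252/720 = 0.35, a_LT = 216/720 = 0.30, a_TT = 36/720 = 0.05
I − A =
  [   0.95    -0.15    -0.35]
  [  -0.30     0.95    -0.30]
  [  -0.40     0.00     0.95]
Cofactors of I−A, C_ij = (−1)^(i+j)·(minor ij) (rows/columns in the sector order above):
  C_11 = (0.95)(0.95) − (-0.30)(0.00) = 0.9025
  C_12 = −[(-0.30)(0.95) − (-0.30)(-0.40)] = 0.4050
  C_13 = (-0.30)(0.00) − (0.95)(-0.40) = 0.3800
  C_21 = −[(-0.15)(0.95) − (-0.35)(0.00)] = 0.1425
  C_22 = (0.95)(0.95) − (-0.35)(-0.40) = 0.7625
  C_23 = −[(0.95)(0.00) − (-0.15)(-0.40)] = 0.0600
  C_31 = (-0.15)(-0.30) − (-0.35)(0.95) = 0.3775
  C_32 = −[(0.95)(-0.30) − (-0.35)(-0.30)] = 0.3900
  C_33 = (0.95)(0.95) − (-0.15)(-0.30) = 0.8575
det(I−A) = Σ_j (I−A)_1j·C_1j = (0.95)(0.9025) + (-0.15)(0.4050) + (-0.35)(0.3800) = 0.663625
adj(I−A) = Cᵀ =
  [ 0.9025   0.1425   0.3775]
  [ 0.4050   0.7625   0.3900]
  [ 0.3800   0.0600   0.8575]
(I − A)⁻¹ = adj(I−A) / det(I−A) ≈
  [   1.3600     0.2147     0.5688]
  [   0.6103     1.1490     0.5877]
  [   0.5726     0.0904     1.2921]
Δx = (I − A)⁻¹ Δd with Δd having +30 in the Logistics component and 0 elsewhere.
So Δx_C = L_CL · (+30), where L_CL = adj(I−A)_CL / det(I−A) = 0.1425 / 0.663625.
Δx_C = 0.1425 × (+30) / 0.663625 = 4.275 / 0.663625 ≈ 6.4.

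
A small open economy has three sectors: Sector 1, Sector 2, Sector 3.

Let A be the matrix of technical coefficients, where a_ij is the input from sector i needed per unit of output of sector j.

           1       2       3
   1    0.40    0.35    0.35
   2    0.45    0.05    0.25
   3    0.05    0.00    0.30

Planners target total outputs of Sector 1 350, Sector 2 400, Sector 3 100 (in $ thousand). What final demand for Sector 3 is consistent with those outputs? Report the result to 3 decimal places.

I − A =
  [   0.60    -0.35    -0.35]
  [  -0.45     0.95    -0.25]
  [  -0.05     0.00     0.70]
d = (I − A) x:
  d_1 = (+0.60)·350 + (-0.35)·400 + (-0.35)·100 = 35.000
  d_2 = (-0.45)·350 + (+0.95)·400 + (-0.25)·100 = 197.500
  d_3 = (-0.05)·350 + (+0.00)·400 + (+0.70)·100 = 52.500

d_3 = 52.500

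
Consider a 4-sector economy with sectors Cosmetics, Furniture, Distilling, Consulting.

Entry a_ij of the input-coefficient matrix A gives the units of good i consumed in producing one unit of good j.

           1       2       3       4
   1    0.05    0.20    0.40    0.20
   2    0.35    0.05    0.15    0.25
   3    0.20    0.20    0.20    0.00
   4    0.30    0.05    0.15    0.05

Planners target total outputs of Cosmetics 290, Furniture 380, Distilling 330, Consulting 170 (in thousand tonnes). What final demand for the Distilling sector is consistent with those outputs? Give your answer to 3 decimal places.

d_3 = 130.000

I − A =
  [   0.95    -0.20    -0.40    -0.20]
  [  -0.35     0.95    -0.15    -0.25]
  [  -0.20    -0.20     0.80     0.00]
  [  -0.30    -0.05    -0.15     0.95]
d = (I − A) x:
  d_1 = (+0.95)·290 + (-0.20)·380 + (-0.40)·330 + (-0.20)·170 = 33.500
  d_2 = (-0.35)·290 + (+0.95)·380 + (-0.15)·330 + (-0.25)·170 = 167.500
  d_3 = (-0.20)·290 + (-0.20)·380 + (+0.80)·330 + (+0.00)·170 = 130.000
  d_4 = (-0.30)·290 + (-0.05)·380 + (-0.15)·330 + (+0.95)·170 = 6.000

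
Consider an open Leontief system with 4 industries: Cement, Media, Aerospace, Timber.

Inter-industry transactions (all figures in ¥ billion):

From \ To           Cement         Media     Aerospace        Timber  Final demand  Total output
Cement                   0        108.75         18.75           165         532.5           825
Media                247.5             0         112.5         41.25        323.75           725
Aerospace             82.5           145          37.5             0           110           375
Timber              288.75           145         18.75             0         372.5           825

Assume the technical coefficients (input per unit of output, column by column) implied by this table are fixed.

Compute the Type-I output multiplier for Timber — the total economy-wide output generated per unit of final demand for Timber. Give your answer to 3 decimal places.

m_T = 1.580

Technical coefficients a_ij = z_ij / X_j:
  a_CC = 0/825 = 0.00, a_MC = 247.5/825 = 0.30, a_AC = 82.5/825 = 0.10, a_TC = 288.75/825 = 0.35
  a_CM = 108.75/725 = 0.15, a_MM = 0/725 = 0.00, a_AM = 145/725 = 0.20, a_TM = 145/725 = 0.20
  a_CA = 18.75/375 = 0.05, a_MA = 112.5/375 = 0.30, a_AA = 37.5/375 = 0.10, a_TA = 18.75/375 = 0.05
  a_CT = 165/825 = 0.20, a_MT = 41.25/825 = 0.05, a_AT = 0/825 = 0.00, a_TT = 0/825 = 0.00
I − A =
  [   1.00    -0.15    -0.05    -0.20]
  [  -0.30     1.00    -0.30    -0.05]
  [  -0.10    -0.20     0.90     0.00]
  [  -0.35    -0.20    -0.05     1.00]
Compute the cofactors C_ij = (−1)^(i+j)·(3×3 minor ij) of I−A; the adjugate is their transpose:
adj(I−A) = Cᵀ =
  [ 0.830500   0.183000   0.116875   0.175250]
  [ 0.316000   0.831000   0.300375   0.104750]
  [ 0.162500   0.205000   0.860375   0.042750]
  [ 0.362000   0.240500   0.144000   0.787000]
det(I−A) = Σ_j (I−A)_1j·C_1j = (1.00)(0.830500) + (-0.15)(0.316000) + (-0.05)(0.162500) + (-0.20)(0.362000) = 0.702575
(I − A)⁻¹ = adj(I−A) / det(I−A) ≈
  [   1.1821     0.2605     0.1664     0.2494]
  [   0.4498     1.1828     0.4275     0.1491]
  [   0.2313     0.2918     1.2246     0.0608]
  [   0.5152     0.3423     0.2050     1.1202]
The output multiplier for sector j is the column-j sum of the Leontief inverse (I − A)⁻¹ = adj(I−A) / det(I−A).
Column T of adj(I−A): (0.175250, 0.104750, 0.042750, 0.787000); det(I−A) = 0.702575.
m_T = (0.175250 + 0.104750 + 0.042750 + 0.787000) / 0.702575 = 1.10975 / 0.702575 ≈ 1.580.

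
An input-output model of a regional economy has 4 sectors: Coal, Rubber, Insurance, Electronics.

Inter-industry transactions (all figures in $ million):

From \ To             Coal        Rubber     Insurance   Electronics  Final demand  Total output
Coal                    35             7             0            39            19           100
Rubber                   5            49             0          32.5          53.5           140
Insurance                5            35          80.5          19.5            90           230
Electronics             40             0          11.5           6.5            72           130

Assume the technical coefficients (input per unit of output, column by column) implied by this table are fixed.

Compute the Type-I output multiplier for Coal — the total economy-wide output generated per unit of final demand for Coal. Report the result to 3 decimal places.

Technical coefficients a_ij = z_ij / X_j:
  a_CC = 35/100 = 0.35, a_RC = 5/100 = 0.05, a_IC = 5/100 = 0.05, a_EC = 40/100 = 0.40
  a_CR = 7/140 = 0.05, a_RR = 49/140 = 0.35, a_IR = 35/140 = 0.25, a_ER = 0/140 = 0.00
  a_CI = 0/230 = 0.00, a_RI = 0/230 = 0.00, a_II = 80.5/230 = 0.35, a_EI = 11.5/230 = 0.05
  a_CE = 39/130 = 0.30, a_RE = 32.5/130 = 0.25, a_IE = 19.5/130 = 0.15, a_EE = 6.5/130 = 0.05
I − A =
  [   0.65    -0.05     0.00    -0.30]
  [  -0.05     0.65     0.00    -0.25]
  [  -0.05    -0.25     0.65    -0.15]
  [  -0.40     0.00    -0.05     0.95]
Compute the cofactors C_ij = (−1)^(i+j)·(3×3 minor ij) of I−A; the adjugate is their transpose:
adj(I−A) = Cᵀ =
  [ 0.393375   0.034250   0.010375   0.134875]
  [ 0.096125   0.317750   0.008875   0.115375]
  [ 0.106750   0.129750   0.316000   0.117750]
  [ 0.171250   0.021250   0.021000   0.273000]
det(I−A) = Σ_j (I−A)_1j·C_1j = (0.65)(0.393375) + (-0.05)(0.096125) + (0.00)(0.106750) + (-0.30)(0.171250) = 0.1995125
(I − A)⁻¹ = adj(I−A) / det(I−A) ≈
  [   1.9717     0.1717     0.0520     0.6760]
  [   0.4818     1.5926     0.0445     0.5783]
  [   0.5351     0.6503     1.5839     0.5902]
  [   0.8583     0.1065     0.1053     1.3683]
The output multiplier for sector j is the column-j sum of the Leontief inverse (I − A)⁻¹ = adj(I−A) / det(I−A).
Column C of adj(I−A): (0.393375, 0.096125, 0.106750, 0.171250); det(I−A) = 0.1995125.
m_C = (0.393375 + 0.096125 + 0.106750 + 0.171250) / 0.1995125 = 0.7675 / 0.1995125 ≈ 3.847.

m_C = 3.847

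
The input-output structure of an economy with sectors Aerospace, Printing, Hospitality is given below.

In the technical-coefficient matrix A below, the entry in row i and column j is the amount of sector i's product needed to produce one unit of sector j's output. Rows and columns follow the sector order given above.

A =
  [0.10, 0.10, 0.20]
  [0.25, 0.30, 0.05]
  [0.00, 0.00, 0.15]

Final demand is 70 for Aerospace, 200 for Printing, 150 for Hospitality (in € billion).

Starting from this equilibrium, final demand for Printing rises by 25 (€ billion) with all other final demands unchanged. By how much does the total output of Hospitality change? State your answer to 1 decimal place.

Δx_3 = 0.0

I − A =
  [   0.90    -0.10    -0.20]
  [  -0.25     0.70    -0.05]
  [   0.00     0.00     0.85]
Cofactors of I−A, C_ij = (−1)^(i+j)·(minor ij) (rows/columns in the sector order above):
  C_11 = (0.70)(0.85) − (-0.05)(0.00) = 0.5950
  C_12 = −[(-0.25)(0.85) − (-0.05)(0.00)] = 0.2125
  C_13 = (-0.25)(0.00) − (0.70)(0.00) = 0.0000
  C_21 = −[(-0.10)(0.85) − (-0.20)(0.00)] = 0.0850
  C_22 = (0.90)(0.85) − (-0.20)(0.00) = 0.7650
  C_23 = −[(0.90)(0.00) − (-0.10)(0.00)] = 0.0000
  C_31 = (-0.10)(-0.05) − (-0.20)(0.70) = 0.1450
  C_32 = −[(0.90)(-0.05) − (-0.20)(-0.25)] = 0.0950
  C_33 = (0.90)(0.70) − (-0.10)(-0.25) = 0.6050
det(I−A) = Σ_j (I−A)_1j·C_1j = (0.90)(0.5950) + (-0.10)(0.2125) + (-0.20)(0.0000) = 0.51425
adj(I−A) = Cᵀ =
  [ 0.5950   0.0850   0.1450]
  [ 0.2125   0.7650   0.0950]
  [ 0.0000   0.0000   0.6050]
(I − A)⁻¹ = adj(I−A) / det(I−A) ≈
  [   1.1570     0.1653     0.2820]
  [   0.4132     1.4876     0.1847]
  [   0.0000     0.0000     1.1765]
Δx = (I − A)⁻¹ Δd with Δd having +25 in the Printing component and 0 elsewhere.
So Δx_3 = L_32 · (+25), where L_32 = adj(I−A)_32 / det(I−A) = 0.0000 / 0.51425.
Δx_3 = 0.0000 × (+25) / 0.51425 = 0.00 / 0.51425 = 0.0.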